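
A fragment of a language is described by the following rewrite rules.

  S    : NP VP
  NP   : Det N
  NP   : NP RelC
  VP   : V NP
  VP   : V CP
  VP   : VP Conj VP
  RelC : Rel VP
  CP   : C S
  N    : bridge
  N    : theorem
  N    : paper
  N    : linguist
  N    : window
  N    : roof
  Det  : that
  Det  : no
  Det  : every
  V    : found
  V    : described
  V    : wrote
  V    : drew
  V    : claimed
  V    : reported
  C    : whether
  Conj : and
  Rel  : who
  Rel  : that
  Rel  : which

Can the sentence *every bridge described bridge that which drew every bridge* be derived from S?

Ungrammatical

A V word can never sit immediately before an N word in any string this grammar generates, so the substring 'described bridge' rules out a derivation.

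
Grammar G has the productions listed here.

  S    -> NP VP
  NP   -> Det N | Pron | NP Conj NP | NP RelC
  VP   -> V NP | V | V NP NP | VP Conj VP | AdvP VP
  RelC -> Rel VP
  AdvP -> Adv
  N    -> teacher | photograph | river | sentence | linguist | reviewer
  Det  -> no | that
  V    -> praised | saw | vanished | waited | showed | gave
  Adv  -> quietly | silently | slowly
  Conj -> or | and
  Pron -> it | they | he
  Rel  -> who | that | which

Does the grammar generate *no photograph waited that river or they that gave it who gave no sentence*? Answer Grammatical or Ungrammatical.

Grammatical

[S [NP [Det no] [N photograph]] [VP [V waited] [NP [NP [Det that] [N river]] [Conj or] [NP [NP [Pron they]] [RelC [Rel that] [VP [V gave] [NP [NP [Pron it]] [RelC [Rel who] [VP [V gave] [NP [Det no] [N sentence]]]]]]]]]]]
The bracketing above is licensed at every node by one of the given productions, with S at the root.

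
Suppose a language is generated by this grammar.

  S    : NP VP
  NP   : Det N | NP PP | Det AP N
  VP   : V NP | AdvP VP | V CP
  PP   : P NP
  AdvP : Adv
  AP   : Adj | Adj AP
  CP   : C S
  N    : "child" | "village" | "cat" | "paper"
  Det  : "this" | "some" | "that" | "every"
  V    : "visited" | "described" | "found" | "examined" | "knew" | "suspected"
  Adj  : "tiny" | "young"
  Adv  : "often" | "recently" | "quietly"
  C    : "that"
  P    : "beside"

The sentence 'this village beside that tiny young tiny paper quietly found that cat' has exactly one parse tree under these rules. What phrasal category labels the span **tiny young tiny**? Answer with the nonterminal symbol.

AP

[S [NP [NP [Det this] [N village]] [PP [P beside] [NP [Det that] [AP [Adj tiny] [AP [Adj young] [AP [Adj tiny]]]] [N paper]]]] [VP [AdvP [Adv quietly]] [VP [V found] [NP [Det that] [N cat]]]]]
The span 'tiny young tiny' is the AP node built by AP → Adj AP.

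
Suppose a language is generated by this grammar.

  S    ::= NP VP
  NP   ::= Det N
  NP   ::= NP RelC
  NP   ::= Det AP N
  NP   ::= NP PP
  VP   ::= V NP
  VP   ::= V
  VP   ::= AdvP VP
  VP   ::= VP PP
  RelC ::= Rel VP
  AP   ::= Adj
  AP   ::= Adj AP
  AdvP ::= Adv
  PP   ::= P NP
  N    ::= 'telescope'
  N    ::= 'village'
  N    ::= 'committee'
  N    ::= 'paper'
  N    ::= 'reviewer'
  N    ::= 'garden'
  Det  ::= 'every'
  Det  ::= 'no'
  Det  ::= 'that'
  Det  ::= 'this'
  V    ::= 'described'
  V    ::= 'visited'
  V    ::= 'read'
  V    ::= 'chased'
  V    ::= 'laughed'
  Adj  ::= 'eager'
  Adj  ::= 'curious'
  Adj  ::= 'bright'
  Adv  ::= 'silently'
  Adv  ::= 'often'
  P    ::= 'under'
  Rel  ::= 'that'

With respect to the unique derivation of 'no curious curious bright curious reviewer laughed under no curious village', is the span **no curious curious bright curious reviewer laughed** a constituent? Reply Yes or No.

[S [NP [Det no] [AP [Adj curious] [AP [Adj curious] [AP [Adj bright] [AP [Adj curious]]]]] [N reviewer]] [VP [VP [V laughed]] [PP [P under] [NP [Det no] [AP [Adj curious]] [N village]]]]]
The smallest constituent containing 'no curious curious bright curious reviewer laughed' is the S spanning 'no curious curious bright curious reviewer laughed under no curious village'; no single node in the tree dominates exactly the given words.

No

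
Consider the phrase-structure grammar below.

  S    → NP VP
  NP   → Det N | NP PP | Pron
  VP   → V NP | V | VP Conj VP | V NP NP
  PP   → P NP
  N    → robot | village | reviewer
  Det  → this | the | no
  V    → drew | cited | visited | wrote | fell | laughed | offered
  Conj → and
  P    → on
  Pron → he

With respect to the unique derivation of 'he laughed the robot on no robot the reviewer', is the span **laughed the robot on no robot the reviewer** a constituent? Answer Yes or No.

Yes

[S [NP [Pron he]] [VP [V laughed] [NP [NP [Det the] [N robot]] [PP [P on] [NP [Det no] [N robot]]]] [NP [Det the] [N reviewer]]]]
The words 'laughed the robot on no robot the reviewer' are exhaustively dominated by a single VP node (built by VP → V NP NP), so they form a constituent.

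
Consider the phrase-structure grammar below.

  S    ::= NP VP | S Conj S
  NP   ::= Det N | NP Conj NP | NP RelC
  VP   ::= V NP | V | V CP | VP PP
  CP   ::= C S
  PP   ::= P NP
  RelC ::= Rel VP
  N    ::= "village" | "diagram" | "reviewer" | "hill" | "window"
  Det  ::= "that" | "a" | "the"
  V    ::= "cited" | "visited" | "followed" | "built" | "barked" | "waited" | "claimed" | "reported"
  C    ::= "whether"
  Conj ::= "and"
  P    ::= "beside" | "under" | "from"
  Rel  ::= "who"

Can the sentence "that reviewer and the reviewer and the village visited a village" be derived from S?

Grammatical

S
  NP
    NP
      Det: that
      N: reviewer
    Conj: and
    NP
      NP
        Det: the
        N: reviewer
      Conj: and
      NP
        Det: the
        N: village
  VP
    V: visited
    NP
      Det: a
      N: village
The bracketing above is licensed at every node by one of the given productions, with S at the root.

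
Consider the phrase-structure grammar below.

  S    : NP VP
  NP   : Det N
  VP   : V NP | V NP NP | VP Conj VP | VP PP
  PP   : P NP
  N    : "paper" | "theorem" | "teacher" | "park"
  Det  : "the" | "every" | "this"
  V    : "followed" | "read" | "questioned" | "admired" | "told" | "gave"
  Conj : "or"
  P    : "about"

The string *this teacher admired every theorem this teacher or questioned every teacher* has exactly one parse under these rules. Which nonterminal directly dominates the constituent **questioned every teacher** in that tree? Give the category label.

[S [NP [Det this] [N teacher]] [VP [VP [V admired] [NP [Det every] [N theorem]] [NP [Det this] [N teacher]]] [Conj or] [VP [V questioned] [NP [Det every] [N teacher]]]]]
The span 'questioned every teacher' is the VP node built by VP → V NP.
Its mother is the VP built by VP → VP Conj VP.

VP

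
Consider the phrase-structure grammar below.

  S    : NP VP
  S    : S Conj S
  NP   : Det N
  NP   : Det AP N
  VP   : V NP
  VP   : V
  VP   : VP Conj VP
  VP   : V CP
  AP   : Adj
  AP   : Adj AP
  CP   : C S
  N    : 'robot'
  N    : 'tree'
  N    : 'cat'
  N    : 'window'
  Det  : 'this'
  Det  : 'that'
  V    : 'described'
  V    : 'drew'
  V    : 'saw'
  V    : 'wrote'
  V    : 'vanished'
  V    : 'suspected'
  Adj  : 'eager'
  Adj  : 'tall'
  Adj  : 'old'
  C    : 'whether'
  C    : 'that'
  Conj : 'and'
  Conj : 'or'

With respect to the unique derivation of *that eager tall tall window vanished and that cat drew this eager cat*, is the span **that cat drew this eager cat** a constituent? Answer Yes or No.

Yes

[S [S [NP [Det that] [AP [Adj eager] [AP [Adj tall] [AP [Adj tall]]]] [N window]] [VP [V vanished]]] [Conj and] [S [NP [Det that] [N cat]] [VP [V drew] [NP [Det this] [AP [Adj eager]] [N cat]]]]]
The words 'that cat drew this eager cat' are exhaustively dominated by a single S node (built by S → NP VP), so they form a constituent.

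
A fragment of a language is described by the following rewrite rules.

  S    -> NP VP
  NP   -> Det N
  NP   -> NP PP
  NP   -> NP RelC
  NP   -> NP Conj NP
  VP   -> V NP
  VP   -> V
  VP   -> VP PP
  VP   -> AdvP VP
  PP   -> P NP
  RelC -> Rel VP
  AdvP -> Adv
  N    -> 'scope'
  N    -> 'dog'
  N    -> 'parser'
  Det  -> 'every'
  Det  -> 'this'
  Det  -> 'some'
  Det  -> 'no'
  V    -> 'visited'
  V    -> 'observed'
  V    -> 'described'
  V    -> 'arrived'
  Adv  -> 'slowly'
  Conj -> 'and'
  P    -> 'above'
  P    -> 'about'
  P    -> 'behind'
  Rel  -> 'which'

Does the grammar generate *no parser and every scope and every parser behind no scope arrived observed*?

For S → NP VP, every NP-prefix leaves a non-VP remainder: after 'no parser' the remainder is not a VP; after 'no parser and every scope' the remainder is not a VP; after 'no parser and every scope and every parser' the remainder is not a VP (and 1 more).

Ungrammatical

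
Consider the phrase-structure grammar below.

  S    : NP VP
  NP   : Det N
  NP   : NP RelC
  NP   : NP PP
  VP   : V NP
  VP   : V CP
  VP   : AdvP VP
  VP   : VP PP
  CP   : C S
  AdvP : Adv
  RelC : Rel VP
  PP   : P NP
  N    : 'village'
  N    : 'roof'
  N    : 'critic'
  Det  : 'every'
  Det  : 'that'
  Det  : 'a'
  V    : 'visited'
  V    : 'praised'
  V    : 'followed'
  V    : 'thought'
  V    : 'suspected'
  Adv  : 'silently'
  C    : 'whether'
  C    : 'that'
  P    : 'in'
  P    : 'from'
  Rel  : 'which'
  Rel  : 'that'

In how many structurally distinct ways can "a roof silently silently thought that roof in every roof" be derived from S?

Two of the 4 distinct bracketings:
[S [NP [Det a] [N roof]] [VP [AdvP [Adv silently]] [VP [AdvP [Adv silently]] [VP [V thought] [NP [NP [Det that] [N roof]] [PP [P in] [NP [Det every] [N roof]]]]]]]]
[S [NP [Det a] [N roof]] [VP [AdvP [Adv silently]] [VP [AdvP [Adv silently]] [VP [VP [V thought] [NP [Det that] [N roof]]] [PP [P in] [NP [Det every] [N roof]]]]]]]
The difference turns on whether NP → NP PP is used at the relevant span, versus an alternative expansion of NP.

4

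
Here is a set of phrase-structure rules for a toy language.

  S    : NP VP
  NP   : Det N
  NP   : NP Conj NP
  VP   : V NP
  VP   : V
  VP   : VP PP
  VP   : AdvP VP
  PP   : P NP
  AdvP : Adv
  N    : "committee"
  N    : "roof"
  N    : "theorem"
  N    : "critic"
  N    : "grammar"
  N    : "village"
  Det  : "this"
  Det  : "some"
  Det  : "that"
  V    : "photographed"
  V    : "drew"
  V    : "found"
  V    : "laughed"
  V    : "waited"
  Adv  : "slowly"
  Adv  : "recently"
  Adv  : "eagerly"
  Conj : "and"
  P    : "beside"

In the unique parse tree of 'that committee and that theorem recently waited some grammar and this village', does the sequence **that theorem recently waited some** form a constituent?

No

[S [NP [NP [Det that] [N committee]] [Conj and] [NP [Det that] [N theorem]]] [VP [AdvP [Adv recently]] [VP [V waited] [NP [NP [Det some] [N grammar]] [Conj and] [NP [Det this] [N village]]]]]]
The smallest constituent containing 'that theorem recently waited some' is the S spanning 'that committee and that theorem recently waited some grammar and this village'; no single node in the tree dominates exactly the given words.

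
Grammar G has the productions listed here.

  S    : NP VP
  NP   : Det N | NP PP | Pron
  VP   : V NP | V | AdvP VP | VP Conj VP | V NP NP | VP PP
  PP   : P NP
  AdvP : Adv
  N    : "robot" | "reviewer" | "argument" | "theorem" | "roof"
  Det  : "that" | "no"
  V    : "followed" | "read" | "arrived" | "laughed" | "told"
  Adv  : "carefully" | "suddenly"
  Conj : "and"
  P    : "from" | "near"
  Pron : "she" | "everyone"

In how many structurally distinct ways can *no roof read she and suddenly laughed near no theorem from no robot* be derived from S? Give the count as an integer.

9

Two of the 9 distinct bracketings:
[S [NP [Det no] [N roof]] [VP [VP [V read] [NP [Pron she]]] [Conj and] [VP [AdvP [Adv suddenly]] [VP [VP [V laughed]] [PP [P near] [NP [NP [Det no] [N theorem]] [PP [P from] [NP [Det no] [N robot]]]]]]]]]
[S [NP [Det no] [N roof]] [VP [VP [V read] [NP [Pron she]]] [Conj and] [VP [AdvP [Adv suddenly]] [VP [VP [VP [V laughed]] [PP [P near] [NP [Det no] [N theorem]]]] [PP [P from] [NP [Det no] [N robot]]]]]]]
The difference turns on whether NP → NP PP is used at the relevant span, versus an alternative expansion of NP.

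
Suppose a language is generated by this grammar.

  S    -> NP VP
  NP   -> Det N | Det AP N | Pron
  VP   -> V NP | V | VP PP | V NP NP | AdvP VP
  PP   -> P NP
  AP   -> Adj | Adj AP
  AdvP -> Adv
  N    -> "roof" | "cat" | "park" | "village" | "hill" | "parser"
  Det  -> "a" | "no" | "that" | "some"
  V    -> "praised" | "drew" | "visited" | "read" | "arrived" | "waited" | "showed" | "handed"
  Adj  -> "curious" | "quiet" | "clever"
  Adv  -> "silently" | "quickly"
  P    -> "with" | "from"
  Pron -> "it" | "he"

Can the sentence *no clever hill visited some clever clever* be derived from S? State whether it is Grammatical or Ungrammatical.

Ungrammatical

For S → NP VP, the only prefix that parses as NP is 'no clever hill', but the remainder 'visited some clever clever' is not a VP under these rules.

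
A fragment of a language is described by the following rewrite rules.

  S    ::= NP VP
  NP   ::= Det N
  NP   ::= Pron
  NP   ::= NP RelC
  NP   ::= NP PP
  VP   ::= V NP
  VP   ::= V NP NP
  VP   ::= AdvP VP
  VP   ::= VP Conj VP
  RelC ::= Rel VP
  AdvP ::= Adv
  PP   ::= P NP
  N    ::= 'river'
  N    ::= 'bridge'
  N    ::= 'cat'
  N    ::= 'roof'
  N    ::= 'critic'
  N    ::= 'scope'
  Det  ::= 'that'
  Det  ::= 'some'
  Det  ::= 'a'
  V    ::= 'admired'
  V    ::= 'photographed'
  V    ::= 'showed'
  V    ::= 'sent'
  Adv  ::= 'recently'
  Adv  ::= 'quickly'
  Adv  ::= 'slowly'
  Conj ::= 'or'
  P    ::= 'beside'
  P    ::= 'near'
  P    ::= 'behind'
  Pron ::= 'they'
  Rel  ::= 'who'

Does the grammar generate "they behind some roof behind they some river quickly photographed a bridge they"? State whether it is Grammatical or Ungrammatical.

For S → NP VP, every NP-prefix leaves a non-VP remainder: after 'they' the remainder is not a VP; after 'they behind some roof' the remainder is not a VP; after 'they behind some roof behind they' the remainder is not a VP.

Ungrammatical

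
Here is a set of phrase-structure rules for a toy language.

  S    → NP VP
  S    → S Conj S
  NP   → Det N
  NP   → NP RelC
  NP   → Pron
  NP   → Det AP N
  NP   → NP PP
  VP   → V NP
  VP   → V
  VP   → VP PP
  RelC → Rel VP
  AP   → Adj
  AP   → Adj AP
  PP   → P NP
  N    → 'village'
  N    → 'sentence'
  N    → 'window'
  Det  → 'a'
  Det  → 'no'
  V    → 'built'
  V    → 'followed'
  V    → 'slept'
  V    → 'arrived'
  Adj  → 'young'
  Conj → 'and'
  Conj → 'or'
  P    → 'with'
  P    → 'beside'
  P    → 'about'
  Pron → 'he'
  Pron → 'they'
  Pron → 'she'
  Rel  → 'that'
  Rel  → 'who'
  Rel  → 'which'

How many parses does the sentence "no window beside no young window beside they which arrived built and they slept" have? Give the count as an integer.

Two of the 5 distinct bracketings:
[S [S [NP [NP [NP [Det no] [N window]] [PP [P beside] [NP [NP [Det no] [AP [Adj young]] [N window]] [PP [P beside] [NP [Pron they]]]]]] [RelC [Rel which] [VP [V arrived]]]] [VP [V built]]] [Conj and] [S [NP [Pron they]] [VP [V slept]]]]
[S [S [NP [NP [NP [NP [Det no] [N window]] [PP [P beside] [NP [Det no] [AP [Adj young]] [N window]]]] [PP [P beside] [NP [Pron they]]]] [RelC [Rel which] [VP [V arrived]]]] [VP [V built]]] [Conj and] [S [NP [Pron they]] [VP [V slept]]]]
The trees differ in how a recursive rule is bracketed over the same span.

5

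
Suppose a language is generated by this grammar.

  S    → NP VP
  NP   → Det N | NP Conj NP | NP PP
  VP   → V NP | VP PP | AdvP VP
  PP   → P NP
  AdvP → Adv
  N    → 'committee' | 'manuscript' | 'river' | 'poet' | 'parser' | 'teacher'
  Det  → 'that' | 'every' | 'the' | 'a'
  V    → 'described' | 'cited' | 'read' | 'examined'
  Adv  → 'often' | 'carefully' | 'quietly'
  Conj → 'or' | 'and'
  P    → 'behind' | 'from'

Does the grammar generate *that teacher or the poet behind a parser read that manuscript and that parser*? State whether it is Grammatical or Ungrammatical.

[S [NP [NP [Det that] [N teacher]] [Conj or] [NP [NP [Det the] [N poet]] [PP [P behind] [NP [Det a] [N parser]]]]] [VP [V read] [NP [NP [Det that] [N manuscript]] [Conj and] [NP [Det that] [N parser]]]]]
Each bracket corresponds to one application of a listed rule, so the string is derivable from S.

Grammatical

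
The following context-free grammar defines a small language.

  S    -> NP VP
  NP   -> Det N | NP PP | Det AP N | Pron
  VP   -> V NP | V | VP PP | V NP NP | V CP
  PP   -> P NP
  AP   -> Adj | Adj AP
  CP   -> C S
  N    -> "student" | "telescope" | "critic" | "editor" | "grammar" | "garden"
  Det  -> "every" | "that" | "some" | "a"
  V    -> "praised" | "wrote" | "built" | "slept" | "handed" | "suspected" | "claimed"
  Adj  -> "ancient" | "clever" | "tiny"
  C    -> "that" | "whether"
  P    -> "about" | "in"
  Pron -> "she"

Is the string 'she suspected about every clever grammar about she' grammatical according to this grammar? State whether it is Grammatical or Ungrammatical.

S
  NP
    Pron: she
  VP
    VP
      V: suspected
    PP
      P: about
      NP
        NP
          Det: every
          AP
            Adj: clever
          N: grammar
        PP
          P: about
          NP
            Pron: she
Each bracket corresponds to one application of a listed rule, so the string is derivable from S.

Grammatical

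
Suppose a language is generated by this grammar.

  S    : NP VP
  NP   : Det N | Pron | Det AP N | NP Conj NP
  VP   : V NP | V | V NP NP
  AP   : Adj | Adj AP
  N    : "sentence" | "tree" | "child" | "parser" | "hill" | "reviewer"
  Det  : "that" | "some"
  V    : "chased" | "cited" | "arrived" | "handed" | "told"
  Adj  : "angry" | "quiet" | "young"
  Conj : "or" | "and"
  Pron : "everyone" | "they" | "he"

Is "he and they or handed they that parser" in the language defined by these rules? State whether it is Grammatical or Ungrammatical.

A Conj word can never sit immediately before a V word in any string this grammar generates, so the substring 'or handed' rules out a derivation.

Ungrammatical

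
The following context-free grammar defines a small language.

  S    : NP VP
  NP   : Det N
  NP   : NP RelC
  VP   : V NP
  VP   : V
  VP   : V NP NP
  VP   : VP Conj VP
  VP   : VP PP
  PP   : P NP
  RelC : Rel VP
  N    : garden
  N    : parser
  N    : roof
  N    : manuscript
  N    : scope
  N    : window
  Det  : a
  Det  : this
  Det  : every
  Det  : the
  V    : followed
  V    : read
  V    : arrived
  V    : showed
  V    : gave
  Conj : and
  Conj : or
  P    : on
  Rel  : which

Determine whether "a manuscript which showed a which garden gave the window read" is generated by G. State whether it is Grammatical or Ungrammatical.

A Det word can never sit immediately before a Rel word in any string this grammar generates, so the substring 'a which' rules out a derivation.

Ungrammatical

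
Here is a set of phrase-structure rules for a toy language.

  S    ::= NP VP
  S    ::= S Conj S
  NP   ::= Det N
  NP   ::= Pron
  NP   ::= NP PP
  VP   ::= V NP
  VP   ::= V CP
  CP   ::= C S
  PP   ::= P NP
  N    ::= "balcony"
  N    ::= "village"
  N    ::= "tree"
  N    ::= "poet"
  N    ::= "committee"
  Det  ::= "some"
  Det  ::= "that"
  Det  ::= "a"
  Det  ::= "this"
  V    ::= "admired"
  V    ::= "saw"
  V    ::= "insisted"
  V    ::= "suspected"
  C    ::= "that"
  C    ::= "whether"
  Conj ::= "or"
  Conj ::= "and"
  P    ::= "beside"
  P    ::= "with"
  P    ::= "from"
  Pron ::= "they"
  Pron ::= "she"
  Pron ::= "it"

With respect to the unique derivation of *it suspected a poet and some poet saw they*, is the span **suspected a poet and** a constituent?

No

[S [S [NP [Pron it]] [VP [V suspected] [NP [Det a] [N poet]]]] [Conj and] [S [NP [Det some] [N poet]] [VP [V saw] [NP [Pron they]]]]]
The smallest constituent containing 'suspected a poet and' is the S spanning 'it suspected a poet and some poet saw they'; no single node in the tree dominates exactly the given words.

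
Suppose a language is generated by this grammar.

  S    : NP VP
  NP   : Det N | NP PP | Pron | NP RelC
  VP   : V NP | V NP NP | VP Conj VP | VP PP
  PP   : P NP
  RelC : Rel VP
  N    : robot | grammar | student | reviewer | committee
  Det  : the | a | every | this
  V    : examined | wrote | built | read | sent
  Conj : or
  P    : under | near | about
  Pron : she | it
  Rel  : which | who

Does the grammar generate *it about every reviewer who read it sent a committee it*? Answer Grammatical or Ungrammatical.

S
  NP
    NP
      Pron: it
    PP
      P: about
      NP
        NP
          Det: every
          N: reviewer
        RelC
          Rel: who
          VP
            V: read
            NP
              Pron: it
  VP
    V: sent
    NP
      Det: a
      N: committee
    NP
      Pron: it
Each bracket corresponds to one application of a listed rule, so the string is derivable from S.

Grammatical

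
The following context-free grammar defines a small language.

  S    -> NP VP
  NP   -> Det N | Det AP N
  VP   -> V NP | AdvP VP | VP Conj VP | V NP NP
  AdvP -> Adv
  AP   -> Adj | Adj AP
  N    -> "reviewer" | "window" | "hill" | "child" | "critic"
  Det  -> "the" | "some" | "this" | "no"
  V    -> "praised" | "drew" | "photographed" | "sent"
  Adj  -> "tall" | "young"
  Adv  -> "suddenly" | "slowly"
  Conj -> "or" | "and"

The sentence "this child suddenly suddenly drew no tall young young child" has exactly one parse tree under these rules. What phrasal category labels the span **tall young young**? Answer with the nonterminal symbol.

S
  NP
    Det: this
    N: child
  VP
    AdvP
      Adv: suddenly
    VP
      AdvP
        Adv: suddenly
      VP
        V: drew
        NP
          Det: no
          AP
            Adj: tall
            AP
              Adj: young
              AP
                Adj: young
          N: child
The span 'tall young young' is the AP node built by AP → Adj AP.

AP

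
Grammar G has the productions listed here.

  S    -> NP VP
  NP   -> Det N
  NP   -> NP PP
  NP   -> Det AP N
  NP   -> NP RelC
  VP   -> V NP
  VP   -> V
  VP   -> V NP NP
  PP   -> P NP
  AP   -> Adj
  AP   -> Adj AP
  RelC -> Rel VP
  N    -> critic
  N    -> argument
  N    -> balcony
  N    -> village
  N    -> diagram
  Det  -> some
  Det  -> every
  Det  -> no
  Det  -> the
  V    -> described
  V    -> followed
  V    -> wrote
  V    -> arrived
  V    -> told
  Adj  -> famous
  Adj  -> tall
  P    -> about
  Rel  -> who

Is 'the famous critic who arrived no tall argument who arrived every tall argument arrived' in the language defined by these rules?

S
  NP
    NP
      Det: the
      AP
        Adj: famous
      N: critic
    RelC
      Rel: who
      VP
        V: arrived
        NP
          NP
            Det: no
            AP
              Adj: tall
            N: argument
          RelC
            Rel: who
            VP
              V: arrived
              NP
                Det: every
                AP
                  Adj: tall
                N: argument
  VP
    V: arrived
Every word is introduced by a lexical rule and the phrasal rules combine the resulting categories into a single S.

Grammatical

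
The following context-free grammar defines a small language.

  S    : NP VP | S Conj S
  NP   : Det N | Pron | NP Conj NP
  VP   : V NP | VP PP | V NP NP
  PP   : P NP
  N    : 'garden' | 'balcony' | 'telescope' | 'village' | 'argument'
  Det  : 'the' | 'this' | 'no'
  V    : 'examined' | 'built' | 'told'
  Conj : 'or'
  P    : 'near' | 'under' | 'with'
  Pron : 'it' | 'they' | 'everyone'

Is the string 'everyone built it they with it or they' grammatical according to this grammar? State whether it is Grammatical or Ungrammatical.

Grammatical

S
  NP
    Pron: everyone
  VP
    VP
      V: built
      NP
        Pron: it
      NP
        Pron: they
    PP
      P: with
      NP
        NP
          Pron: it
        Conj: or
        NP
          Pron: they
Every word is introduced by a lexical rule and the phrasal rules combine the resulting categories into a single S.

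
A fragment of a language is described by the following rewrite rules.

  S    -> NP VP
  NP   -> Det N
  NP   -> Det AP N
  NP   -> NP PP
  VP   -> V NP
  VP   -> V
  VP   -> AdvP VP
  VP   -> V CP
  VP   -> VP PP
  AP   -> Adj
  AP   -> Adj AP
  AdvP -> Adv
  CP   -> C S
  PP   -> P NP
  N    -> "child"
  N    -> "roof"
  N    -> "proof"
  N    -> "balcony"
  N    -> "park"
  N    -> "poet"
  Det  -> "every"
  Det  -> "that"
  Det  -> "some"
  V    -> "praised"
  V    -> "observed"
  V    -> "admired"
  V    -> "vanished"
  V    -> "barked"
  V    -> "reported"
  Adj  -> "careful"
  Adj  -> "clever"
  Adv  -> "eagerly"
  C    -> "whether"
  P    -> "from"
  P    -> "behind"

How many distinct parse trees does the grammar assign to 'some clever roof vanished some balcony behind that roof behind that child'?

Two of the 5 distinct bracketings:
[S [NP [Det some] [AP [Adj clever]] [N roof]] [VP [V vanished] [NP [NP [Det some] [N balcony]] [PP [P behind] [NP [NP [Det that] [N roof]] [PP [P behind] [NP [Det that] [N child]]]]]]]]
[S [NP [Det some] [AP [Adj clever]] [N roof]] [VP [V vanished] [NP [NP [NP [Det some] [N balcony]] [PP [P behind] [NP [Det that] [N roof]]]] [PP [P behind] [NP [Det that] [N child]]]]]]
The trees differ in how a recursive rule is bracketed over the same span.

5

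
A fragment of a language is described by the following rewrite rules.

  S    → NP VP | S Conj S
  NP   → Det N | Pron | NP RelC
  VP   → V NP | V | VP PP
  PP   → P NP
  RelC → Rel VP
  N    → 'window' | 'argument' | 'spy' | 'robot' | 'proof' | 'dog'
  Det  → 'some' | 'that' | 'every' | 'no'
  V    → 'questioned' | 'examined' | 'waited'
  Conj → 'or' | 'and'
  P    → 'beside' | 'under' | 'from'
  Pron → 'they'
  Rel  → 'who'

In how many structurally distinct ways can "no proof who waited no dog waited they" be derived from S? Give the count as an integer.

[S [NP [NP [Det no] [N proof]] [RelC [Rel who] [VP [V waited] [NP [Det no] [N dog]]]]] [VP [V waited] [NP [Pron they]]]]
No rule offers an alternative attachment or grouping for any span, so this is the only derivation.

1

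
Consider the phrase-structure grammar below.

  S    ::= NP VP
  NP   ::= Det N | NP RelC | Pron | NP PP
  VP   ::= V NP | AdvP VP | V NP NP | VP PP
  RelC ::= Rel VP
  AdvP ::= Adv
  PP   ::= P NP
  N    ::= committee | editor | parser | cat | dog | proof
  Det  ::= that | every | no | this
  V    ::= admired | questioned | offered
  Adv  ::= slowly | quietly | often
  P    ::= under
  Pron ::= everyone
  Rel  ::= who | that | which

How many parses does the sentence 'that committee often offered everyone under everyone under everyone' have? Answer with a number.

9

Two of the 9 distinct bracketings:
[S [NP [Det that] [N committee]] [VP [AdvP [Adv often]] [VP [V offered] [NP [NP [Pron everyone]] [PP [P under] [NP [NP [Pron everyone]] [PP [P under] [NP [Pron everyone]]]]]]]]]
[S [NP [Det that] [N committee]] [VP [AdvP [Adv often]] [VP [V offered] [NP [NP [NP [Pron everyone]] [PP [P under] [NP [Pron everyone]]]] [PP [P under] [NP [Pron everyone]]]]]]]
The trees differ in how a recursive rule is bracketed over the same span.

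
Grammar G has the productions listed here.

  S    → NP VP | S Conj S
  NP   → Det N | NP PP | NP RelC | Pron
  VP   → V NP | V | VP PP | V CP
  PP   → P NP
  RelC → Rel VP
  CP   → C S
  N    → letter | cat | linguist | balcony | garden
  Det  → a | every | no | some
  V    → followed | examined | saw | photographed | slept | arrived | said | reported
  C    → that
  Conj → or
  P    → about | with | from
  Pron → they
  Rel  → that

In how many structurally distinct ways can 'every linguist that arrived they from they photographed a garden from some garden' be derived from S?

6

Two of the 6 distinct bracketings:
[S [NP [NP [NP [Det every] [N linguist]] [RelC [Rel that] [VP [V arrived] [NP [Pron they]]]]] [PP [P from] [NP [Pron they]]]] [VP [V photographed] [NP [NP [Det a] [N garden]] [PP [P from] [NP [Det some] [N garden]]]]]]
[S [NP [NP [NP [Det every] [N linguist]] [RelC [Rel that] [VP [V arrived] [NP [Pron they]]]]] [PP [P from] [NP [Pron they]]]] [VP [VP [V photographed] [NP [Det a] [N garden]]] [PP [P from] [NP [Det some] [N garden]]]]]
The difference turns on whether VP → VP PP is used at the relevant span, versus an alternative expansion of VP.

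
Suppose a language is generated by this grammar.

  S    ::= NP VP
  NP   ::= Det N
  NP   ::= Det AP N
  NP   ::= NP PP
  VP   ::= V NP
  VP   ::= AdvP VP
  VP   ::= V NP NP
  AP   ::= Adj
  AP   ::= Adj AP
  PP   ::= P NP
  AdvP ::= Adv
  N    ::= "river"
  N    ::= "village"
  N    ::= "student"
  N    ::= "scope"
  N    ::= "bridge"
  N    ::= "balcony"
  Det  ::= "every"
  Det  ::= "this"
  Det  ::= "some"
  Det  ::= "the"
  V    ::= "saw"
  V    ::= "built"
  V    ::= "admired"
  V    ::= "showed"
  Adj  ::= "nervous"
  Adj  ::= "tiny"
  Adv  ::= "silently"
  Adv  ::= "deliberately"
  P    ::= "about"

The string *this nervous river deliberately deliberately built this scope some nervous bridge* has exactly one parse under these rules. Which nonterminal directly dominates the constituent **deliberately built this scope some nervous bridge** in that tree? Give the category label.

VP

[S [NP [Det this] [AP [Adj nervous]] [N river]] [VP [AdvP [Adv deliberately]] [VP [AdvP [Adv deliberately]] [VP [V built] [NP [Det this] [N scope]] [NP [Det some] [AP [Adj nervous]] [N bridge]]]]]]
The span 'deliberately built this scope some nervous bridge' is the VP node built by VP → AdvP VP.
Its mother is the VP built by VP → AdvP VP.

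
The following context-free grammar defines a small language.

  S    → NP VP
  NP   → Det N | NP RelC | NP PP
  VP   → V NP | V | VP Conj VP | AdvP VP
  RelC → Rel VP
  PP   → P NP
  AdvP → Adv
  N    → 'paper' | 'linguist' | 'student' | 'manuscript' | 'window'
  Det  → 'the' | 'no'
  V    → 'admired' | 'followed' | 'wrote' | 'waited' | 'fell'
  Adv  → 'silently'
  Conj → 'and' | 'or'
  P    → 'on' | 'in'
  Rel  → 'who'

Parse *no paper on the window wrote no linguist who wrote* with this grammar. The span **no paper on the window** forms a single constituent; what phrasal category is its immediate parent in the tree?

S

[S [NP [NP [Det no] [N paper]] [PP [P on] [NP [Det the] [N window]]]] [VP [V wrote] [NP [NP [Det no] [N linguist]] [RelC [Rel who] [VP [V wrote]]]]]]
The span 'no paper on the window' is the NP node built by NP → NP PP.
Its mother is the S built by S → NP VP.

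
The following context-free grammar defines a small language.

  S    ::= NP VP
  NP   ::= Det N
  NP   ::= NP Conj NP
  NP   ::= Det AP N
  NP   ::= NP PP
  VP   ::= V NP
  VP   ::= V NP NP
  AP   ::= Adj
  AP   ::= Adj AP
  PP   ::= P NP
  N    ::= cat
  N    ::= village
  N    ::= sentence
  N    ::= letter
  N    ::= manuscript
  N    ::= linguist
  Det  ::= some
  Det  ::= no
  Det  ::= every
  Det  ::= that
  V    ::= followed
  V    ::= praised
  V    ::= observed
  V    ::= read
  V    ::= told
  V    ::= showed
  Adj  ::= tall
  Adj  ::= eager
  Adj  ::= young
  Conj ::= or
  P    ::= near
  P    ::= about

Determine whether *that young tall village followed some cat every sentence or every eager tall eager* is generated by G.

For S → NP VP, the only prefix that parses as NP is 'that young tall village', but the remainder 'followed some cat every sentence or every eager tall eager' is not a VP under these rules.

Ungrammatical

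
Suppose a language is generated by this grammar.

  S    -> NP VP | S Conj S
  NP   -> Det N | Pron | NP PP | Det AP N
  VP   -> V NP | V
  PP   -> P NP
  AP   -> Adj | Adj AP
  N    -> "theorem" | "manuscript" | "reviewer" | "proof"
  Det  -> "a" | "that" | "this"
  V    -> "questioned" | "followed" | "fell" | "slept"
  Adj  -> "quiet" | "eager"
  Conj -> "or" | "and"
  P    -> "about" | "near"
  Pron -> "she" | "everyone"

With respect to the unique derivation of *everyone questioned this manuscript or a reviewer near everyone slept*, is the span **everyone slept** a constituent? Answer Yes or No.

[S [S [NP [Pron everyone]] [VP [V questioned] [NP [Det this] [N manuscript]]]] [Conj or] [S [NP [NP [Det a] [N reviewer]] [PP [P near] [NP [Pron everyone]]]] [VP [V slept]]]]
The smallest constituent containing 'everyone slept' is the S spanning 'a reviewer near everyone slept'; no single node in the tree dominates exactly the given words.

No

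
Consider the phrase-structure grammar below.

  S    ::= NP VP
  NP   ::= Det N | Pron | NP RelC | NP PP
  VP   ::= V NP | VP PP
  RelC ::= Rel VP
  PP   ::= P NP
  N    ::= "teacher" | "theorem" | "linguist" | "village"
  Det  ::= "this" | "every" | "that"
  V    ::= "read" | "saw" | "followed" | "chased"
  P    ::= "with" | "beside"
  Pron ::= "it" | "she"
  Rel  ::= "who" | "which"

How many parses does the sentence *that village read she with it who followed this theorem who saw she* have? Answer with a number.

7

Two of the 7 distinct bracketings:
[S [NP [Det that] [N village]] [VP [V read] [NP [NP [NP [Pron she]] [PP [P with] [NP [Pron it]]]] [RelC [Rel who] [VP [V followed] [NP [NP [Det this] [N theorem]] [RelC [Rel who] [VP [V saw] [NP [Pron she]]]]]]]]]]
[S [NP [Det that] [N village]] [VP [V read] [NP [NP [NP [NP [Pron she]] [PP [P with] [NP [Pron it]]]] [RelC [Rel who] [VP [V followed] [NP [Det this] [N theorem]]]]] [RelC [Rel who] [VP [V saw] [NP [Pron she]]]]]]]
The trees differ in how a recursive rule is bracketed over the same span.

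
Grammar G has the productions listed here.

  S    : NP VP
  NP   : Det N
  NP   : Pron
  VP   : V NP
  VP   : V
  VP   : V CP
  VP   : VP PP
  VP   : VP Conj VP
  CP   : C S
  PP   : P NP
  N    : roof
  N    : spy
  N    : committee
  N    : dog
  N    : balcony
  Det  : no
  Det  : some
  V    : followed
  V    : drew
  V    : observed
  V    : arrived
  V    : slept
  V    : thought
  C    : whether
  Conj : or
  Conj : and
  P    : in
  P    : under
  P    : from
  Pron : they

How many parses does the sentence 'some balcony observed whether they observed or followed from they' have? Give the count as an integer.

5

Two of the 5 distinct bracketings:
[S [NP [Det some] [N balcony]] [VP [V observed] [CP [C whether] [S [NP [Pron they]] [VP [VP [VP [V observed]] [Conj or] [VP [V followed]]] [PP [P from] [NP [Pron they]]]]]]]]
[S [NP [Det some] [N balcony]] [VP [V observed] [CP [C whether] [S [NP [Pron they]] [VP [VP [V observed]] [Conj or] [VP [VP [V followed]] [PP [P from] [NP [Pron they]]]]]]]]]
The trees differ in how a recursive rule is bracketed over the same span.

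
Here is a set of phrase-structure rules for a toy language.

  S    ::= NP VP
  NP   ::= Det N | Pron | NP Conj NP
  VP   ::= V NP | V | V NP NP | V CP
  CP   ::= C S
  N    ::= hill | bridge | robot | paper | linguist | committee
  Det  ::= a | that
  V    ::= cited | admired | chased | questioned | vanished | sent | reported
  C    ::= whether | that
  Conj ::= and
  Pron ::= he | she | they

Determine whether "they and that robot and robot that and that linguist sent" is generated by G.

A Conj word can never sit immediately before an N word in any string this grammar generates, so the substring 'and robot' rules out a derivation.

Ungrammatical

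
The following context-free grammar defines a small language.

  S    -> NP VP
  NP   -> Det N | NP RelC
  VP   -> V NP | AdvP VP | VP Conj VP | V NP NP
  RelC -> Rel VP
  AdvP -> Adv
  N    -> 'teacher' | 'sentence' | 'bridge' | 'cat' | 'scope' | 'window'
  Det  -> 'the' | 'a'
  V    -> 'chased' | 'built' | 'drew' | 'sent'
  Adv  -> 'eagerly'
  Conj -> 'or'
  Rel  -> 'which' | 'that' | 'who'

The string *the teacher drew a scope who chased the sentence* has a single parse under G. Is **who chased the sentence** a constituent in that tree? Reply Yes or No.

[S [NP [Det the] [N teacher]] [VP [V drew] [NP [NP [Det a] [N scope]] [RelC [Rel who] [VP [V chased] [NP [Det the] [N sentence]]]]]]]
The words 'who chased the sentence' are exhaustively dominated by a single RelC node (built by RelC → Rel VP), so they form a constituent.

Yes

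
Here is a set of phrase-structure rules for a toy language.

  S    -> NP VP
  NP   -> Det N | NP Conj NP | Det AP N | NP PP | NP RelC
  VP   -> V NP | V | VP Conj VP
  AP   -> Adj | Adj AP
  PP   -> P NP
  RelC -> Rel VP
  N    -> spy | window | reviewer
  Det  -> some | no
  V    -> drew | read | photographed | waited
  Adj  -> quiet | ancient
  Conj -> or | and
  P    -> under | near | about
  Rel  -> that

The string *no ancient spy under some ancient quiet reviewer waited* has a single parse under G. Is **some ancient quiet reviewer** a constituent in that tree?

Yes

[S [NP [NP [Det no] [AP [Adj ancient]] [N spy]] [PP [P under] [NP [Det some] [AP [Adj ancient] [AP [Adj quiet]]] [N reviewer]]]] [VP [V waited]]]
The words 'some ancient quiet reviewer' are exhaustively dominated by a single NP node (built by NP → Det AP N), so they form a constituent.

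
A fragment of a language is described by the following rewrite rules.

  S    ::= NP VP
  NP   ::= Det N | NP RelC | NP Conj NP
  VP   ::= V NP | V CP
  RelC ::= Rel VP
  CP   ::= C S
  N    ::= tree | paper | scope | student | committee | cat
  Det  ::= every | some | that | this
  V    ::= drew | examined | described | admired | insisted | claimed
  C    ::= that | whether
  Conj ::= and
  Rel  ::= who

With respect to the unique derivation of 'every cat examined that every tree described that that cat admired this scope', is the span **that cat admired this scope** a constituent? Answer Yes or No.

[S [NP [Det every] [N cat]] [VP [V examined] [CP [C that] [S [NP [Det every] [N tree]] [VP [V described] [CP [C that] [S [NP [Det that] [N cat]] [VP [V admired] [NP [Det this] [N scope]]]]]]]]]]
The words 'that cat admired this scope' are exhaustively dominated by a single S node (built by S → NP VP), so they form a constituent.

Yes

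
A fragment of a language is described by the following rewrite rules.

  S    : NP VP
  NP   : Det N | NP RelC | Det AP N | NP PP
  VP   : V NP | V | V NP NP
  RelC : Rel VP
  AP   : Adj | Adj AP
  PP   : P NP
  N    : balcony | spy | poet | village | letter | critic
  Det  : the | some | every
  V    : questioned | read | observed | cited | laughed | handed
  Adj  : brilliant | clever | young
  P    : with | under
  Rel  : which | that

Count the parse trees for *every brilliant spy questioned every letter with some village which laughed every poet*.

Two of the 4 distinct bracketings:
[S [NP [Det every] [AP [Adj brilliant]] [N spy]] [VP [V questioned] [NP [NP [NP [Det every] [N letter]] [PP [P with] [NP [Det some] [N village]]]] [RelC [Rel which] [VP [V laughed] [NP [Det every] [N poet]]]]]]]
[S [NP [Det every] [AP [Adj brilliant]] [N spy]] [VP [V questioned] [NP [NP [Det every] [N letter]] [PP [P with] [NP [NP [Det some] [N village]] [RelC [Rel which] [VP [V laughed] [NP [Det every] [N poet]]]]]]]]]
The trees differ in how a recursive rule is bracketed over the same span.

4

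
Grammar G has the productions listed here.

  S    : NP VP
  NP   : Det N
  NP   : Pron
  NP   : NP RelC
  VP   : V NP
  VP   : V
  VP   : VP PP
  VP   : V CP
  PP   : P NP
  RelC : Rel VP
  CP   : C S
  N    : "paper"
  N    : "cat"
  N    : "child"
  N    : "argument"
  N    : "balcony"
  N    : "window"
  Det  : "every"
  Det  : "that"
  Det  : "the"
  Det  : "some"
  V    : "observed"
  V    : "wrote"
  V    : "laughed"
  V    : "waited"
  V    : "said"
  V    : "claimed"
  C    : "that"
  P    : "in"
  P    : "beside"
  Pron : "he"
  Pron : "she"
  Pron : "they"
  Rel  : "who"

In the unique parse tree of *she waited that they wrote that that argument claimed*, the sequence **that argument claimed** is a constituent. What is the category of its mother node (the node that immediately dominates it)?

S
  NP
    Pron: she
  VP
    V: waited
    CP
      C: that
      S
        NP
          Pron: they
        VP
          V: wrote
          CP
            C: that
            S
              NP
                Det: that
                N: argument
              VP
                V: claimed
The span 'that argument claimed' is the S node built by S → NP VP.
Its mother is the CP built by CP → C S.

CP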